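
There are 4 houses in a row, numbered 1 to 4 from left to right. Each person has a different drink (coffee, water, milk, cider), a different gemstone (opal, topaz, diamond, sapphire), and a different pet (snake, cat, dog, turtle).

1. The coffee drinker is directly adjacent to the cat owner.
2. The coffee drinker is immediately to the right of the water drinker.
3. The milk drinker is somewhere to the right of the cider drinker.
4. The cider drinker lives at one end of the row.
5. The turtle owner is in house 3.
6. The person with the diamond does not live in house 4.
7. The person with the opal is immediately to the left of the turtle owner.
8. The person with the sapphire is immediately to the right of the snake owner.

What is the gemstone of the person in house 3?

From clue 4, the cider drinker must be in house 1.
From clue 5, the turtle owner must be in house 3.
By clue 7, the person with the opal is in house 2.
Clue 2 places the coffee drinker in house 3.
By clue 2, the water drinker is in house 2.
The person with the sapphire is in house 3 (clue 8).
Clue 8 places the snake owner in house 2.
So house 4 gets milk for drink.
That leaves topaz as the gemstone for house 4.
Clue 1: the cat owner is in house 4.
House 1 gemstone: only diamond fits.
So house 1 gets dog for pet.
So: house 1 = cider/diamond/dog, house 2 = water/opal/snake, house 3 = coffee/sapphire/turtle, house 4 = milk/topaz/cat.

sapphire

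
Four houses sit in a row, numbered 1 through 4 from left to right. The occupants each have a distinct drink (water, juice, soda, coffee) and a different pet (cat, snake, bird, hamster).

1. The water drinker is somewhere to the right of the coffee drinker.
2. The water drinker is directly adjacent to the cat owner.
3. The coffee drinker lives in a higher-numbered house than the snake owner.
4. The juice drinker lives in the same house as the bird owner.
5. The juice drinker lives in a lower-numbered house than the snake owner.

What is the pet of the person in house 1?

Clue 5 places the juice drinker in house 1.
From clue 5, the snake owner must be in house 2.
Clue 3: the coffee drinker is in house 3.
Clue 4 places the bird owner in house 1.
So house 2 gets soda for drink.
So house 4 gets water for drink.
Clue 2 places the cat owner in house 3.
House 4's pet must be hamster (nothing else left).
So: house 1 = juice/bird, house 2 = soda/snake, house 3 = coffee/cat, house 4 = water/hamster.

bird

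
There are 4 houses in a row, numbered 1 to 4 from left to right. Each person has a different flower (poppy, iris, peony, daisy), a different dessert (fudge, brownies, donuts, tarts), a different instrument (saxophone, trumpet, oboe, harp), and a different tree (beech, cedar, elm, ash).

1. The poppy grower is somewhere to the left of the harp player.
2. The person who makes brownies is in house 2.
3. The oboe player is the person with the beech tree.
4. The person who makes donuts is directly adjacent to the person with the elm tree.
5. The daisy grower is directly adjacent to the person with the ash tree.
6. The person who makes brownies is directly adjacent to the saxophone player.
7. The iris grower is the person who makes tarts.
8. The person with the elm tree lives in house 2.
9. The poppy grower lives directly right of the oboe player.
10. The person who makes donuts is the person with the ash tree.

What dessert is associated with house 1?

From clue 2, the person who makes brownies must be in house 2.
Clue 8 places the person with the elm tree in house 2.
Clue 3 places the oboe player in house 1.
Clue 3: the person with the beech tree is in house 1.
From clue 9, the poppy grower must be in house 2.
So house 2 gets trumpet for instrument.
So house 4 gets harp for instrument.
That leaves ash as the tree for house 3.
So house 4 gets cedar for tree.
The daisy grower is in house 4 (clue 5).
By clue 10, the person who makes donuts is in house 3.
House 3's instrument must be saxophone (nothing else left).
Clue 7 places the iris grower in house 1.
Clue 7 places the person who makes tarts in house 1.
House 3's flower must be peony (nothing else left).
That leaves fudge as the dessert for house 4.
So: house 1 = iris/tarts/oboe/beech, house 2 = poppy/brownies/trumpet/elm, house 3 = peony/donuts/saxophone/ash, house 4 = daisy/fudge/harp/cedar.

tarts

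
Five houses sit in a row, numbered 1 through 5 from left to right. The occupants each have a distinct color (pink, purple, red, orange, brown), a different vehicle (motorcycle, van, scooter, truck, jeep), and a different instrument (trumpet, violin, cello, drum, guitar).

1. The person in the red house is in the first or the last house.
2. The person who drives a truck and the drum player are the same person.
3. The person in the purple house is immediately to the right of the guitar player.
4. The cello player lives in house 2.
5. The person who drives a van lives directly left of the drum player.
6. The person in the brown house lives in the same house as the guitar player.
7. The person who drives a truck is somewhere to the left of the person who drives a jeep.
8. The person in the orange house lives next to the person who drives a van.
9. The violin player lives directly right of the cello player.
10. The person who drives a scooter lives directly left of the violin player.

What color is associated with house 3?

pink

Clue 4: the cello player is in house 2.
The violin player is in house 3 (clue 9).
The person who drives a scooter is in house 2 (clue 10).
Clue 2 places the person who drives a truck in house 4.
Clue 2 places the drum player in house 4.
Clue 5 places the person who drives a van in house 3.
The person who drives a jeep is in house 5 (clue 7).
House 3 color: only pink fits.
The only vehicle still possible for house 1 is motorcycle.
That leaves guitar as the instrument for house 1.
So house 5 gets trumpet for instrument.
The person in the purple house is in house 2 (clue 3).
By clue 6, the person in the brown house is in house 1.
So house 4 gets orange for color.
House 5 color: only red fits.
So: house 1 = brown/motorcycle/guitar, house 2 = purple/scooter/cello, house 3 = pink/van/violin, house 4 = orange/truck/drum, house 5 = red/jeep/trumpet.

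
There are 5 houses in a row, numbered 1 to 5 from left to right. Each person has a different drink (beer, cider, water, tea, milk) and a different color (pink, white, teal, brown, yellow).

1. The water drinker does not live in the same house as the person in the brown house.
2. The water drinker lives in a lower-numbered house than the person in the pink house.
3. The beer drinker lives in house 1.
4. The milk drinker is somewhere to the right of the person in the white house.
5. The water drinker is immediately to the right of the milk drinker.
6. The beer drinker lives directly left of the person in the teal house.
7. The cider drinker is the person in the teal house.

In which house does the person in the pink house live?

By clue 3, the beer drinker is in house 1.
Clue 6 places the person in the teal house in house 2.
Clue 7 places the cider drinker in house 2.
So house 3 gets milk for drink.
House 5 drink: only tea fits.
Clue 2: the person in the pink house is in house 5.
From clue 4, the person in the white house must be in house 1.
The only drink still possible for house 4 is water.
House 3 color: only brown fits.
That leaves yellow as the color for house 4.
So: house 1 = beer/white, house 2 = cider/teal, house 3 = milk/brown, house 4 = water/yellow, house 5 = tea/pink.

5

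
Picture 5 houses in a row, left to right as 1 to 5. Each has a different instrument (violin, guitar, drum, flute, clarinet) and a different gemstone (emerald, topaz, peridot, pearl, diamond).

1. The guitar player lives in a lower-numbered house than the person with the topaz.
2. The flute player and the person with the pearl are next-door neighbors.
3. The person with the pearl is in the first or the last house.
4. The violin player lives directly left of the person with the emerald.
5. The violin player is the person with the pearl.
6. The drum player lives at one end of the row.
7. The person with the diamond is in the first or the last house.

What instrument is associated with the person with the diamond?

By clue 5, the violin player is in house 1.
From clue 5, the person with the pearl must be in house 1.
House 5's instrument must be drum (nothing else left).
That leaves diamond as the gemstone for house 5.
Clue 2: the flute player is in house 2.
The person with the emerald is in house 2 (clue 4).
So house 4 gets clarinet for instrument.
Clue 1 places the person with the topaz in house 4.
That leaves guitar as the instrument for house 3.
So house 3 gets peridot for gemstone.
So: house 1 = violin/pearl, house 2 = flute/emerald, house 3 = guitar/peridot, house 4 = clarinet/topaz, house 5 = drum/diamond.

drum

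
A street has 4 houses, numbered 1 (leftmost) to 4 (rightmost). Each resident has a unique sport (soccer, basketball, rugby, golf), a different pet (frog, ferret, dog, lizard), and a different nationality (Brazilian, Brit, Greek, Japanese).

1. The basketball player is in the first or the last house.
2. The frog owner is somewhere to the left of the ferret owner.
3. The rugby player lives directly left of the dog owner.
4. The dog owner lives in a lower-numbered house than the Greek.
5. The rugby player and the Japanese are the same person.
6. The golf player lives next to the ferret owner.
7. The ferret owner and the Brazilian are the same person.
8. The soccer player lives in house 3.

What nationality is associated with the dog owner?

The soccer player is in house 3 (clue 8).
House 4's pet must be lizard (nothing else left).
House 1 pet: only frog fits.
The basketball player is narrowed to house 1 or 4; consider each.
Placing it in house 1 leads to a contradiction, so it's in house 4.
The golf player is narrowed to house 1 or 2; consider each.
Placing it in house 1 leads to a contradiction, so it's in house 2.
By clue 6, the ferret owner is in house 3.
By clue 7, the Brazilian is in house 3.
House 1's sport must be rugby (nothing else left).
House 2 pet: only dog fits.
That leaves Greek as the nationality for house 4.
By clue 5, the Japanese is in house 1.
House 2's nationality must be Brit (nothing else left).
So: house 1 = rugby/frog/Japanese, house 2 = golf/dog/Brit, house 3 = soccer/ferret/Brazilian, house 4 = basketball/lizard/Greek.

Brit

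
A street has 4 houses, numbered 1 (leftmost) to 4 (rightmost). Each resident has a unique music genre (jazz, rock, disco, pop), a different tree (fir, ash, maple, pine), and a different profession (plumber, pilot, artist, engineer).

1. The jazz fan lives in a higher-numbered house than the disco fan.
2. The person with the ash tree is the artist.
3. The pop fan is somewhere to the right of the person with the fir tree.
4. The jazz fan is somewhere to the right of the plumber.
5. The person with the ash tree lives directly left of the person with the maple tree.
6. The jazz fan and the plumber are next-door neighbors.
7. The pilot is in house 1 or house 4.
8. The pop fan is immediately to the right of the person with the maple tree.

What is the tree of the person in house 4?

So house 4 gets pine for tree.
The pop fan is narrowed to house 3 or 4; consider each.
Placing it in house 3 leads to a contradiction, so it's in house 4.
From clue 8, the person with the maple tree must be in house 3.
The person with the ash tree is in house 2 (clue 5).
House 1's tree must be fir (nothing else left).
House 3's profession must be engineer (nothing else left).
That leaves pilot as the profession for house 4.
From clue 2, the artist must be in house 2.
House 1 profession: only plumber fits.
The jazz fan is in house 2 (clue 6).
House 1's music genre must be disco (nothing else left).
So house 3 gets rock for music genre.
So: house 1 = disco/fir/plumber, house 2 = jazz/ash/artist, house 3 = rock/maple/engineer, house 4 = pop/pine/pilot.

pine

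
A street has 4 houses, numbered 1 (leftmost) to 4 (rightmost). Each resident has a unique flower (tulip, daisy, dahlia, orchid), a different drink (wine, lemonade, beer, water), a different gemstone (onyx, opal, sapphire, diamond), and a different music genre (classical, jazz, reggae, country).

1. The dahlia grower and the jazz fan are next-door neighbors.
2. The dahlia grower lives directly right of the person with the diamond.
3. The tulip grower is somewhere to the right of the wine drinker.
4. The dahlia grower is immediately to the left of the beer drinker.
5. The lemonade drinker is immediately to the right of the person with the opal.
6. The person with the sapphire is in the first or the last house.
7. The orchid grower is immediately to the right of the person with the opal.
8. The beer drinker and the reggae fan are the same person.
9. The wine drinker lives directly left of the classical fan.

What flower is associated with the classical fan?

House 1's flower must be daisy (nothing else left).
The dahlia grower is narrowed to house 2 or 3; consider each.
Placing it in house 3 leads to a contradiction, so it's in house 2.
From clue 2, the person with the diamond must be in house 1.
From clue 4, the beer drinker must be in house 3.
Clue 8: the reggae fan is in house 3.
The lemonade drinker is in house 4 (clue 5).
By clue 5, the person with the opal is in house 3.
The orchid grower is in house 4 (clue 7).
By clue 9, the wine drinker is in house 1.
Clue 9: the classical fan is in house 2.
The only flower still possible for house 3 is tulip.
So house 2 gets water for drink.
House 2's gemstone must be onyx (nothing else left).
That leaves sapphire as the gemstone for house 4.
So house 1 gets jazz for music genre.
The only music genre still possible for house 4 is country.
So: house 1 = daisy/wine/diamond/jazz, house 2 = dahlia/water/onyx/classical, house 3 = tulip/beer/opal/reggae, house 4 = orchid/lemonade/sapphire/country.

dahlia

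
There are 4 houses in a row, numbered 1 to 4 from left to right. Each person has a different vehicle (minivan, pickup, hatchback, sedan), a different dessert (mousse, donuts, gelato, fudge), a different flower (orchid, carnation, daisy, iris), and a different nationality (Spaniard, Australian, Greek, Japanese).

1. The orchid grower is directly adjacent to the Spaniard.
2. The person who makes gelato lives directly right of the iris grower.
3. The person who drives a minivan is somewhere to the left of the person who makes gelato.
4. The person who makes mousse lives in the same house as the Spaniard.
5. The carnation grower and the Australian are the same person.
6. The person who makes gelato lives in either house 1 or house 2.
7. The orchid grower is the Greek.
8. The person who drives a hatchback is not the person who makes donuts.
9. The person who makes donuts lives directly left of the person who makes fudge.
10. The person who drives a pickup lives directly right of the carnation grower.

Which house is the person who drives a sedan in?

The person who makes gelato is in house 2 (clue 6).
The iris grower is in house 1 (clue 2).
Clue 3: the person who drives a minivan is in house 1.
From clue 9, the person who makes donuts must be in house 3.
The person who makes fudge is in house 4 (clue 9).
The only dessert still possible for house 1 is mousse.
Clue 4: the Spaniard is in house 1.
Clue 1: the orchid grower is in house 2.
Clue 7 places the Greek in house 2.
House 3's flower must be carnation (nothing else left).
The only flower still possible for house 4 is daisy.
House 4 nationality: only Japanese fits.
By clue 10, the person who drives a pickup is in house 4.
House 2's vehicle must be hatchback (nothing else left).
That leaves sedan as the vehicle for house 3.
That leaves Australian as the nationality for house 3.
So: house 1 = minivan/mousse/iris/Spaniard, house 2 = hatchback/gelato/orchid/Greek, house 3 = sedan/donuts/carnation/Australian, house 4 = pickup/fudge/daisy/Japanese.

3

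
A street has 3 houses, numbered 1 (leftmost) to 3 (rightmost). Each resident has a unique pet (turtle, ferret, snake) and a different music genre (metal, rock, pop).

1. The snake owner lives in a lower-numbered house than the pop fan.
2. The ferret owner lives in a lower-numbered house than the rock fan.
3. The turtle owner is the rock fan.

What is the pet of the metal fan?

The only pet still possible for house 3 is turtle.
The only music genre still possible for house 1 is metal.
Clue 3: the rock fan is in house 3.
The only music genre still possible for house 2 is pop.
The snake owner is in house 1 (clue 1).
So house 2 gets ferret for pet.
So: house 1 = snake/metal, house 2 = ferret/pop, house 3 = turtle/rock.

snake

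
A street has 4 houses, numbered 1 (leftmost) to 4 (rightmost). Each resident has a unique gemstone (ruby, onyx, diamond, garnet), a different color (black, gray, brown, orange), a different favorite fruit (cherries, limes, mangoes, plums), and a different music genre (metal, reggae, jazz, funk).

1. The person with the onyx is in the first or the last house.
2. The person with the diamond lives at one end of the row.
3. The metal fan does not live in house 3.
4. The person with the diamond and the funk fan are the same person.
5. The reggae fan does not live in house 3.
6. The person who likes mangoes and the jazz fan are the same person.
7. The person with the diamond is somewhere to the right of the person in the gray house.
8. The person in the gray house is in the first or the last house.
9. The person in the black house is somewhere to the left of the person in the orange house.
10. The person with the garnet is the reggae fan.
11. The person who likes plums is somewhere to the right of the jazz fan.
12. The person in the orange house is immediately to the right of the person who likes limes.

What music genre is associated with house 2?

reggae

The person with the diamond is in house 4 (clue 7).
By clue 8, the person in the gray house is in house 1.
That leaves ruby as the gemstone for house 3.
House 3's music genre must be jazz (nothing else left).
Clue 4: the funk fan is in house 4.
Clue 6 places the person who likes mangoes in house 3.
Clue 11 places the person who likes plums in house 4.
House 1 gemstone: only onyx fits.
House 2 gemstone: only garnet fits.
That leaves cherries as the favorite fruit for house 1.
So house 2 gets limes for favorite fruit.
The reggae fan is in house 2 (clue 10).
Clue 12 places the person in the orange house in house 3.
The only color still possible for house 4 is brown.
So house 1 gets metal for music genre.
The only color still possible for house 2 is black.
So: house 1 = onyx/gray/cherries/metal, house 2 = garnet/black/limes/reggae, house 3 = ruby/orange/mangoes/jazz, house 4 = diamond/brown/plums/funk.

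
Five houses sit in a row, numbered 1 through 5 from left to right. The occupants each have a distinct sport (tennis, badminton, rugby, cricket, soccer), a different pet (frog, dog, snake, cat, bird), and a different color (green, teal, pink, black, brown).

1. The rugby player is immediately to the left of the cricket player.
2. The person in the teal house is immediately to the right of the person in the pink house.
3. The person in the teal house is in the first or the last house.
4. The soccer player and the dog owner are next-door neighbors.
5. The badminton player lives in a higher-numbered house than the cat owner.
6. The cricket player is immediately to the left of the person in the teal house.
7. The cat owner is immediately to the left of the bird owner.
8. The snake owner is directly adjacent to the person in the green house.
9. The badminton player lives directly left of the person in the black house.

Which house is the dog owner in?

By clue 3, the person in the teal house is in house 5.
From clue 6, the cricket player must be in house 4.
Clue 1 places the rugby player in house 3.
The person in the pink house is in house 4 (clue 2).
House 3 color: only black fits.
From clue 5, the cat owner must be in house 1.
Clue 7: the bird owner is in house 2.
That leaves badminton as the sport for house 2.
The only pet still possible for house 5 is frog.
From clue 4, the soccer player must be in house 5.
Clue 4: the dog owner is in house 4.
From clue 8, the person in the green house must be in house 2.
House 1 sport: only tennis fits.
The only pet still possible for house 3 is snake.
So house 1 gets brown for color.
So: house 1 = tennis/cat/brown, house 2 = badminton/bird/green, house 3 = rugby/snake/black, house 4 = cricket/dog/pink, house 5 = soccer/frog/teal.

4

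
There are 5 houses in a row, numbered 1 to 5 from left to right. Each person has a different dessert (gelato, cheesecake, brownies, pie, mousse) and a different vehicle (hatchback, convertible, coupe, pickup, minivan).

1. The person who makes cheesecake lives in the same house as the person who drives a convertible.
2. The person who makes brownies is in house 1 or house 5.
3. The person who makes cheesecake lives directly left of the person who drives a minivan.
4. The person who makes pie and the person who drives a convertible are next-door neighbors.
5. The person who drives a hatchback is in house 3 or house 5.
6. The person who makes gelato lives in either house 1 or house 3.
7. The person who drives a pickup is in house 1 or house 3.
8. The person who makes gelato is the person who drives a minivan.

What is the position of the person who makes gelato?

3

Clue 8 places the person who makes gelato in house 3.
By clue 8, the person who drives a minivan is in house 3.
Clue 3 places the person who makes cheesecake in house 2.
House 4's dessert must be mousse (nothing else left).
So house 1 gets pickup for vehicle.
House 5's vehicle must be hatchback (nothing else left).
The person who drives a convertible is in house 2 (clue 1).
By clue 4, the person who makes pie is in house 1.
House 5's dessert must be brownies (nothing else left).
The only vehicle still possible for house 4 is coupe.
So: house 1 = pie/pickup, house 2 = cheesecake/convertible, house 3 = gelato/minivan, house 4 = mousse/coupe, house 5 = brownies/hatchback.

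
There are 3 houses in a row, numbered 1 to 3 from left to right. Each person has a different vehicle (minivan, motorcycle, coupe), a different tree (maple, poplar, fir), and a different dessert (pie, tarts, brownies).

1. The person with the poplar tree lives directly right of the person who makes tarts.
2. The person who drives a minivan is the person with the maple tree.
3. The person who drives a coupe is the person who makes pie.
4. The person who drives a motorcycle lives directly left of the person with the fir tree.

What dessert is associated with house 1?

tarts

House 1 tree: only maple fits.
Clue 2: the person who drives a minivan is in house 1.
The only vehicle still possible for house 2 is motorcycle.
The only vehicle still possible for house 3 is coupe.
Clue 3 places the person who makes pie in house 3.
From clue 4, the person with the fir tree must be in house 3.
That leaves poplar as the tree for house 2.
Clue 1: the person who makes tarts is in house 1.
The only dessert still possible for house 2 is brownies.
So: house 1 = minivan/maple/tarts, house 2 = motorcycle/poplar/brownies, house 3 = coupe/fir/pie.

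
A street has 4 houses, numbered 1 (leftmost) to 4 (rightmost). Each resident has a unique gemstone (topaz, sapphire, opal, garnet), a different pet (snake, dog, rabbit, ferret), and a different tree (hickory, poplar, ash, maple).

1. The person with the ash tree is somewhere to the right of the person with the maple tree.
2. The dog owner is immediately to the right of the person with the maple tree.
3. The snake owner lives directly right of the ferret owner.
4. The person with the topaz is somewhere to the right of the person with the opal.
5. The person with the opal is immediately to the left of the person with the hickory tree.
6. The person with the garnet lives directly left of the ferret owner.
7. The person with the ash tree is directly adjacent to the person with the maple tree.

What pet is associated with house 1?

House 1's pet must be rabbit (nothing else left).
The person with the garnet is narrowed to house 1 or 2; consider each.
Placing it in house 1 leads to a contradiction, so it's in house 2.
From clue 6, the ferret owner must be in house 3.
That leaves dog as the pet for house 2.
House 4 pet: only snake fits.
Clue 2: the person with the maple tree is in house 1.
From clue 7, the person with the ash tree must be in house 2.
House 3 tree: only poplar fits.
So house 4 gets hickory for tree.
By clue 5, the person with the opal is in house 3.
So house 1 gets sapphire for gemstone.
House 4 gemstone: only topaz fits.
So: house 1 = sapphire/rabbit/maple, house 2 = garnet/dog/ash, house 3 = opal/ferret/poplar, house 4 = topaz/snake/hickory.

rabbit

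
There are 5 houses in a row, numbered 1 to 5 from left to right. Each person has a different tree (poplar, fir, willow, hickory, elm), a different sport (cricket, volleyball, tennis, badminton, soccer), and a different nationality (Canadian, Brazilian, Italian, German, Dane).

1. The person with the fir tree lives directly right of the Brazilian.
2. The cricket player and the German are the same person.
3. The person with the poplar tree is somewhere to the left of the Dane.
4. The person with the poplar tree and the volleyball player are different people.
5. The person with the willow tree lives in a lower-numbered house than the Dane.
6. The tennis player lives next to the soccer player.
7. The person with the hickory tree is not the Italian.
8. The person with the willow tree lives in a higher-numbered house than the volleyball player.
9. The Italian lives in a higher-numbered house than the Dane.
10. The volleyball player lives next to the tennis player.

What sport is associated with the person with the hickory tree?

The person with the willow tree is narrowed to house 2 or 3; consider each.
Placing it in house 2 leads to a contradiction, so it's in house 3.
Clue 5 places the Dane in house 4.
Clue 9: the Italian is in house 5.
That leaves elm as the tree for house 5.
House 5 sport: only badminton fits.
House 4 sport: only soccer fits.
By clue 6, the tennis player is in house 3.
From clue 10, the volleyball player must be in house 2.
So house 1 gets cricket for sport.
Clue 2 places the German in house 1.
The person with the poplar tree is in house 1 (clue 4).
That leaves Canadian as the nationality for house 2.
So house 3 gets Brazilian for nationality.
From clue 1, the person with the fir tree must be in house 4.
House 2 tree: only hickory fits.
So: house 1 = poplar/cricket/German, house 2 = hickory/volleyball/Canadian, house 3 = willow/tennis/Brazilian, house 4 = fir/soccer/Dane, house 5 = elm/badminton/Italian.

volleyball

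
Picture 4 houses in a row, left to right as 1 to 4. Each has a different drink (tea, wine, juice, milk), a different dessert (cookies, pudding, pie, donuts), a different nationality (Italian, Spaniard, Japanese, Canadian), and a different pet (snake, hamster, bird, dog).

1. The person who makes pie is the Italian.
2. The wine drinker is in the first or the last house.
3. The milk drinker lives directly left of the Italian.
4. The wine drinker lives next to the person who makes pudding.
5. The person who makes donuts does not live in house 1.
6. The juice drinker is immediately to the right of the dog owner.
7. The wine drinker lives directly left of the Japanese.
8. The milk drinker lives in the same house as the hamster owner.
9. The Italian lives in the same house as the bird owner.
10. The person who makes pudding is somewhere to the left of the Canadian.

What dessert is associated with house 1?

cookies

From clue 7, the wine drinker must be in house 1.
Clue 7 places the Japanese in house 2.
So house 1 gets Spaniard for nationality.
By clue 4, the person who makes pudding is in house 2.
So house 1 gets cookies for dessert.
The milk drinker is narrowed to house 2 or 3; consider each.
Placing it in house 2 leads to a contradiction, so it's in house 3.
Clue 3 places the Italian in house 4.
Clue 8 places the hamster owner in house 3.
Clue 9 places the bird owner in house 4.
That leaves Canadian as the nationality for house 3.
The person who makes pie is in house 4 (clue 1).
By clue 6, the juice drinker is in house 2.
Clue 6: the dog owner is in house 1.
House 4's drink must be tea (nothing else left).
House 3's dessert must be donuts (nothing else left).
So house 2 gets snake for pet.
So: house 1 = wine/cookies/Spaniard/dog, house 2 = juice/pudding/Japanese/snake, house 3 = milk/donuts/Canadian/hamster, house 4 = tea/pie/Italian/bird.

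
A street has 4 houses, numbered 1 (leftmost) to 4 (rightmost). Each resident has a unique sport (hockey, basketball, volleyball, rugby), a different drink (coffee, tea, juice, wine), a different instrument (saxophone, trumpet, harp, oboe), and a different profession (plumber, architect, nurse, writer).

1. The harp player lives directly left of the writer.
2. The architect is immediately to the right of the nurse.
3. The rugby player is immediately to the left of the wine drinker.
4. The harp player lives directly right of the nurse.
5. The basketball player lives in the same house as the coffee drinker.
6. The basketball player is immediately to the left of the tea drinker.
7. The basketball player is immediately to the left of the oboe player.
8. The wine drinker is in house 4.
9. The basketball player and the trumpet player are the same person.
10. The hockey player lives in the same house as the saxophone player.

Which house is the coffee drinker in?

From clue 8, the wine drinker must be in house 4.
Clue 3 places the rugby player in house 3.
House 4's instrument must be saxophone (nothing else left).
The hockey player is in house 4 (clue 10).
The only instrument still possible for house 1 is trumpet.
By clue 9, the basketball player is in house 1.
The only sport still possible for house 2 is volleyball.
By clue 5, the coffee drinker is in house 1.
The tea drinker is in house 2 (clue 6).
Clue 7: the oboe player is in house 2.
So house 3 gets juice for drink.
House 3's instrument must be harp (nothing else left).
By clue 1, the writer is in house 4.
Clue 4: the nurse is in house 2.
House 1 profession: only plumber fits.
House 3 profession: only architect fits.
So: house 1 = basketball/coffee/trumpet/plumber, house 2 = volleyball/tea/oboe/nurse, house 3 = rugby/juice/harp/architect, house 4 = hockey/wine/saxophone/writer.

1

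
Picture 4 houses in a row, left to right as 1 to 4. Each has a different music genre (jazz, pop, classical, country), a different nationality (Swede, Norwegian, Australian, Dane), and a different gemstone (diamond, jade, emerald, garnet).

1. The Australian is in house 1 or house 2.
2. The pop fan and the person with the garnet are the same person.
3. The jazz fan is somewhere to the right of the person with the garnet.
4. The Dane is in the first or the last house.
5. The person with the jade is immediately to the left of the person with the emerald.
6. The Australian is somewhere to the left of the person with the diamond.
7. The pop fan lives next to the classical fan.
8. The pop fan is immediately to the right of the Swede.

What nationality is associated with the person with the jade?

House 3 nationality: only Norwegian fits.
So house 4 gets Dane for nationality.
So house 1 gets jade for gemstone.
Clue 5: the person with the emerald is in house 2.
That leaves garnet as the gemstone for house 3.
That leaves diamond as the gemstone for house 4.
Clue 2: the pop fan is in house 3.
Clue 3 places the jazz fan in house 4.
The Swede is in house 2 (clue 8).
So house 1 gets country for music genre.
That leaves classical as the music genre for house 2.
That leaves Australian as the nationality for house 1.
So: house 1 = country/Australian/jade, house 2 = classical/Swede/emerald, house 3 = pop/Norwegian/garnet, house 4 = jazz/Dane/diamond.

Australian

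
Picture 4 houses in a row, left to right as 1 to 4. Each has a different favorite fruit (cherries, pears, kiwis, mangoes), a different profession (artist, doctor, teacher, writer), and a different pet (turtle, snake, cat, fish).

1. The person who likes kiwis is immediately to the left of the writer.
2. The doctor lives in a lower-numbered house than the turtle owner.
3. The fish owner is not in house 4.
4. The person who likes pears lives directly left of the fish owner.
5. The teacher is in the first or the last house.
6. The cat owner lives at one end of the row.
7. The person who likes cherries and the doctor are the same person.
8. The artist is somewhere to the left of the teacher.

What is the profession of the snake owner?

By clue 8, the teacher is in house 4.
The only favorite fruit still possible for house 4 is mangoes.
House 3 favorite fruit: only cherries fits.
Clue 7 places the doctor in house 3.
That leaves artist as the profession for house 1.
House 2 profession: only writer fits.
Clue 1: the person who likes kiwis is in house 1.
Clue 2: the turtle owner is in house 4.
The only favorite fruit still possible for house 2 is pears.
So house 1 gets cat for pet.
Clue 4: the fish owner is in house 3.
The only pet still possible for house 2 is snake.
So: house 1 = kiwis/artist/cat, house 2 = pears/writer/snake, house 3 = cherries/doctor/fish, house 4 = mangoes/teacher/turtle.

writer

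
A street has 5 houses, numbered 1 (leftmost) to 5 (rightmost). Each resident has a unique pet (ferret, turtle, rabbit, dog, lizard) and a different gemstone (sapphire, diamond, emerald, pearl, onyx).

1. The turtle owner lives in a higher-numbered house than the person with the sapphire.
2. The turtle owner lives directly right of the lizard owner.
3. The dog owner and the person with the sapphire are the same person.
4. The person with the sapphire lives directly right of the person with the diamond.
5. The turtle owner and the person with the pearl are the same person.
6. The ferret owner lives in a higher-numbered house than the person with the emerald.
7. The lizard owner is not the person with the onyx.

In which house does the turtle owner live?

So house 1 gets rabbit for pet.
The dog owner is narrowed to house 2 or 3 or 4; consider each.
Placing it in house 3 and house 4 leads to a contradiction, so it's in house 2.
Clue 3: the person with the sapphire is in house 2.
Clue 4: the person with the diamond is in house 1.
House 3 pet: only lizard fits.
Clue 2 places the turtle owner in house 4.
From clue 5, the person with the pearl must be in house 4.
House 5 pet: only ferret fits.
The only gemstone still possible for house 3 is emerald.
House 5 gemstone: only onyx fits.
So: house 1 = rabbit/diamond, house 2 = dog/sapphire, house 3 = lizard/emerald, house 4 = turtle/pearl, house 5 = ferret/onyx.

4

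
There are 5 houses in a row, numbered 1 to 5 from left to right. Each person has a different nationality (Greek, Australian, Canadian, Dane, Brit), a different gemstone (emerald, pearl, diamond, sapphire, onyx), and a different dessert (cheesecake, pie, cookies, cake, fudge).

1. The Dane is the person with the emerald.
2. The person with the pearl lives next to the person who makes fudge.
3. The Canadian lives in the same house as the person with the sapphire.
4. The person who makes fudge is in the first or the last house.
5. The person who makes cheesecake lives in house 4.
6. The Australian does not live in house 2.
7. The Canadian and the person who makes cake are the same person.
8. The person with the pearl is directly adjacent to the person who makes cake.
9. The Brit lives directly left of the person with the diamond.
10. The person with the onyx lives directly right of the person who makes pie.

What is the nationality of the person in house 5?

The person who makes cheesecake is in house 4 (clue 5).
The person with the pearl is narrowed to house 2 or 4; consider each.
Placing it in house 2 leads to a contradiction, so it's in house 4.
By clue 2, the person who makes fudge is in house 5.
Clue 7: the Canadian is in house 3.
That leaves cake as the dessert for house 3.
Clue 3: the person with the sapphire is in house 3.
The only gemstone still possible for house 1 is emerald.
House 2's gemstone must be onyx (nothing else left).
House 5 gemstone: only diamond fits.
By clue 1, the Dane is in house 1.
The Brit is in house 4 (clue 9).
By clue 10, the person who makes pie is in house 1.
The only nationality still possible for house 2 is Greek.
The only nationality still possible for house 5 is Australian.
House 2 dessert: only cookies fits.
So: house 1 = Dane/emerald/pie, house 2 = Greek/onyx/cookies, house 3 = Canadian/sapphire/cake, house 4 = Brit/pearl/cheesecake, house 5 = Australian/diamond/fudge.

Australian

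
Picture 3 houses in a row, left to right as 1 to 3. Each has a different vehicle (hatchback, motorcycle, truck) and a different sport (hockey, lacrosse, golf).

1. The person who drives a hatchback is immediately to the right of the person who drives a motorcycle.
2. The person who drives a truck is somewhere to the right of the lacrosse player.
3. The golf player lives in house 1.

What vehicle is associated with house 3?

truck

From clue 3, the golf player must be in house 1.
The only vehicle still possible for house 1 is motorcycle.
That leaves hockey as the sport for house 3.
By clue 1, the person who drives a hatchback is in house 2.
From clue 2, the person who drives a truck must be in house 3.
So house 2 gets lacrosse for sport.
So: house 1 = motorcycle/golf, house 2 = hatchback/lacrosse, house 3 = truck/hockey.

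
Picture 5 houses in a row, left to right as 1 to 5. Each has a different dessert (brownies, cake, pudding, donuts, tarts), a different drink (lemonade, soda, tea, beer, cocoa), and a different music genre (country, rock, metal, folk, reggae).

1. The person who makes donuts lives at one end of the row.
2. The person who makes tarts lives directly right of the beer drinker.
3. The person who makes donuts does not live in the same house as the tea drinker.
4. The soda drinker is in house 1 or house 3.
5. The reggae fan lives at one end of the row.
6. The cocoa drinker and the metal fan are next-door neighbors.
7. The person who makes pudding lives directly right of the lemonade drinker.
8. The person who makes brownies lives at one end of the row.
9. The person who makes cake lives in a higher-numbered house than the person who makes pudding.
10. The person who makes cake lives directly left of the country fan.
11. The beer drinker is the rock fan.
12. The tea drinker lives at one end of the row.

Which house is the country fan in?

The person who makes brownies is narrowed to house 1 or 5; consider each.
Placing it in house 1 leads to a contradiction, so it's in house 5.
The only dessert still possible for house 1 is donuts.
Clue 3: the tea drinker is in house 5.
That leaves cocoa as the drink for house 4.
The person who makes cake is narrowed to house 3 or 4; consider each.
Placing it in house 3 leads to a contradiction, so it's in house 4.
From clue 10, the country fan must be in house 5.
House 1's music genre must be reggae (nothing else left).
The only music genre still possible for house 3 is metal.
House 4's music genre must be folk (nothing else left).
By clue 11, the beer drinker is in house 2.
So house 3 gets soda for drink.
The only music genre still possible for house 2 is rock.
From clue 2, the person who makes tarts must be in house 3.
Clue 7: the person who makes pudding is in house 2.
The only drink still possible for house 1 is lemonade.
So: house 1 = donuts/lemonade/reggae, house 2 = pudding/beer/rock, house 3 = tarts/soda/metal, house 4 = cake/cocoa/folk, house 5 = brownies/tea/country.

5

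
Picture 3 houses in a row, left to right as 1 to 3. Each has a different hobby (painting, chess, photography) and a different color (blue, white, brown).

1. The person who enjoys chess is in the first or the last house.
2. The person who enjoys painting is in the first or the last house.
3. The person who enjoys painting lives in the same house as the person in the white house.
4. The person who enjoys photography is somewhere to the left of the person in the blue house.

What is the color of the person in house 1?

white

The only hobby still possible for house 2 is photography.
Clue 4: the person in the blue house is in house 3.
That leaves white as the color for house 1.
So house 2 gets brown for color.
From clue 3, the person who enjoys painting must be in house 1.
House 3's hobby must be chess (nothing else left).
So: house 1 = painting/white, house 2 = photography/brown, house 3 = chess/blue.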